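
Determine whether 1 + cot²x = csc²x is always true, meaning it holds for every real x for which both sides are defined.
Claim: 1 + cot²x = csc²x.
Reasoning: Start from sin²x + cos²x = 1 and divide every term by sin²x (allowed wherever cot x and csc x are defined): 1 + cot²x = 1/sin²x = csc²x.
So the two sides agree for every real x for which both sides are defined.

Conclusion: Yes, this is an identity.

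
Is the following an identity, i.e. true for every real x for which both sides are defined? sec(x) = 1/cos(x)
Yes, this is an identity.

Claim: sec(x) = 1/cos(x).
Reasoning: sec(x) is by definition the reciprocal of cos(x), wherever cos(x) ≠ 0.
So the two sides agree for every real x for which both sides are defined.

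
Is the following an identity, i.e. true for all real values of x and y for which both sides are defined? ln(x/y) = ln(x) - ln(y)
Claim: ln(x/y) = ln(x) - ln(y).
Reasoning: Both sides are simultaneously defined only when x, y > 0. Write x = e^p, y = e^q. Then x/y = e^(p-q), so ln(x/y) = p - q = ln(x) - ln(y).
So the two sides agree for all real values of x and y for which both sides are defined.

Conclusion: Yes, this is an identity.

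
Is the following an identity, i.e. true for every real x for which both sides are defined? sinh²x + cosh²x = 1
No, this is NOT an identity.

Claim: sinh²x + cosh²x = 1.
Test a specific point where both sides are defined: x = -2.
LHS = sinh²x + cosh²x ≈ 27.3082
RHS = 1 ≈ 1.0000
Since 27.3082 ≠ 1.0000, the equation fails at this point, so it cannot hold for every real x for which both sides are defined.
The correct hyperbolic identity is cosh²x - sinh²x = 1 (a difference); the sum sinh²x + cosh²x equals cosh(2x).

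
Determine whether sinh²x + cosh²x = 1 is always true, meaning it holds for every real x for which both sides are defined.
No, this is NOT an identity.

Claim: sinh²x + cosh²x = 1.
Test a specific point where both sides are defined: x = 1.
LHS = sinh²x + cosh²x ≈ 3.7622
RHS = 1 ≈ 1.0000
Since 3.7622 ≠ 1.0000, the equation fails at this point, so it cannot hold for every real x for which both sides are defined.
The correct hyperbolic identity is cosh²x - sinh²x = 1 (a difference); the sum sinh²x + cosh²x equals cosh(2x).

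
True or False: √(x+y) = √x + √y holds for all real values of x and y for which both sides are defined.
Claim: √(x+y) = √x + √y.
Test a specific point where both sides are defined: x = 5, y = 1/2.
LHS = √(x+y) ≈ 2.3452
RHS = √x + √y ≈ 2.9432
Since 2.3452 ≠ 2.9432, the equation fails at this point, so it cannot hold for all real values of x and y for which both sides are defined.
Squaring the right side gives x + 2√(xy) + y, not x + y.

Conclusion: False.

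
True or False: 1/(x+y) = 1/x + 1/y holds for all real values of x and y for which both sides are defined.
Claim: 1/(x+y) = 1/x + 1/y.
Test a specific point where both sides are defined: x = -3, y = 2.
LHS = 1/(x+y) ≈ -1.0000
RHS = 1/x + 1/y ≈ 0.1667
Since -1.0000 ≠ 0.1667, the equation fails at this point, so it cannot hold for all real values of x and y for which both sides are defined.
1/x + 1/y = (x+y)/(xy), which is not 1/(x+y).

Conclusion: False.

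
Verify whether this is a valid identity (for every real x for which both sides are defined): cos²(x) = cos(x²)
Claim: cos²(x) = cos(x²).
Test a specific point where both sides are defined: x = π/3.
LHS = cos²(x) ≈ 0.2500
RHS = cos(x²) ≈ 0.4566
Since 0.2500 ≠ 0.4566, the equation fails at this point, so it cannot hold for every real x for which both sides are defined.
cos²(x) means (cos x)², squaring the output; cos(x²) squares the input. These are different functions.

Conclusion: No, this is NOT an identity.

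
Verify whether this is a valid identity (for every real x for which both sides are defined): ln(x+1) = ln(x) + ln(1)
Claim: ln(x+1) = ln(x) + ln(1).
Test a specific point where both sides are defined: x = 4.
LHS = ln(x+1) ≈ 1.6094
RHS = ln(x) + ln(1) ≈ 1.3863
Since 1.6094 ≠ 1.3863, the equation fails at this point, so it cannot hold for every real x for which both sides are defined.
ln(1) = 0, so the right side is just ln(x), which differs from ln(x+1).

Conclusion: No, this is NOT an identity.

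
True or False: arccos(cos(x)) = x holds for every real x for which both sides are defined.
False.

Claim: arccos(cos(x)) = x.
Test a specific point where both sides are defined: x = -π/6.
LHS = arccos(cos(x)) ≈ 0.5236
RHS = x ≈ -0.5236
Since 0.5236 ≠ -0.5236, the equation fails at this point, so it cannot hold for every real x for which both sides are defined.
arccos only returns values in [0, π], so arccos(cos(x)) = x holds only for x in that interval, not for all real x.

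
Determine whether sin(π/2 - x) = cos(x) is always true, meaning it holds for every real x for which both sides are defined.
Yes, this is an identity.

Claim: sin(π/2 - x) = cos(x).
Reasoning: Use sin(u - v) = sin(u)cos(v) - cos(u)sin(v) with u = π/2, v = x: sin(π/2)cos(x) - cos(π/2)sin(x) = 1·cos(x) - 0·sin(x) = cos(x).
So the two sides agree for every real x for which both sides are defined.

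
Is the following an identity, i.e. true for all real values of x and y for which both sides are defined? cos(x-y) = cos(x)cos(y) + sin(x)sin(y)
Yes, this is an identity.

Claim: cos(x-y) = cos(x)cos(y) + sin(x)sin(y).
Reasoning: Replace y by -y in cos(x+y) = cos(x)cos(y) - sin(x)sin(y) and use cos(-y) = cos(y), sin(-y) = -sin(y): cos(x-y) = cos(x)cos(y) + sin(x)sin(y).
So the two sides agree for all real values of x and y for which both sides are defined.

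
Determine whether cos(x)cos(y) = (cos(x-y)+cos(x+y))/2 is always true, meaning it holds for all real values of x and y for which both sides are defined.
Yes, this is an identity.

Claim: cos(x)cos(y) = (cos(x-y)+cos(x+y))/2.
Reasoning: cos(x-y) = cos(x)cos(y) + sin(x)sin(y) and cos(x+y) = cos(x)cos(y) - sin(x)sin(y). Adding, cos(x-y) + cos(x+y) = 2cos(x)cos(y); divide by 2.
So the two sides agree for all real values of x and y for which both sides are defined.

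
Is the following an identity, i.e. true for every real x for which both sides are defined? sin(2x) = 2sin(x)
Claim: sin(2x) = 2sin(x).
Test a specific point where both sides are defined: x = π/3.
LHS = sin(2x) ≈ 0.8660
RHS = 2sin(x) ≈ 1.7321
Since 0.8660 ≠ 1.7321, the equation fails at this point, so it cannot hold for every real x for which both sides are defined.
The correct double-angle formula is sin(2x) = 2sin(x)cos(x).

Conclusion: No, this is NOT an identity.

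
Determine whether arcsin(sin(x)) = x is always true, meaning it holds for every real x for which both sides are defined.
No, this is NOT an identity.

Claim: arcsin(sin(x)) = x.
Test a specific point where both sides are defined: x = π.
LHS = arcsin(sin(x)) ≈ 0.0000
RHS = x ≈ 3.1416
Since 0.0000 ≠ 3.1416, the equation fails at this point, so it cannot hold for every real x for which both sides are defined.
arcsin only returns values in [-π/2, π/2], so arcsin(sin(x)) = x holds only for x in that interval, not for all real x.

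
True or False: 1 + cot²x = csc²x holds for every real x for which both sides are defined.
Claim: 1 + cot²x = csc²x.
Reasoning: Start from sin²x + cos²x = 1 and divide every term by sin²x (allowed wherever cot x and csc x are defined): 1 + cot²x = 1/sin²x = csc²x.
So the two sides agree for every real x for which both sides are defined.

Conclusion: True.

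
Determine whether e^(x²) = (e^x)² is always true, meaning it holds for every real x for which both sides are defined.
Claim: e^(x²) = (e^x)².
Test a specific point where both sides are defined: x = -3.
LHS = e^(x²) ≈ 8103.0839
RHS = (e^x)² ≈ 0.0025
Since 8103.0839 ≠ 0.0025, the equation fails at this point, so it cannot hold for every real x for which both sides are defined.
(e^x)² = e^(2x), and 2x ≠ x² in general.

Conclusion: No, this is NOT an identity.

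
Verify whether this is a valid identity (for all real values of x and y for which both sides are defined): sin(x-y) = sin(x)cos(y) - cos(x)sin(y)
Yes, this is an identity.

Claim: sin(x-y) = sin(x)cos(y) - cos(x)sin(y).
Reasoning: Replace y by -y in sin(x+y) = sin(x)cos(y) + cos(x)sin(y) and use cos(-y) = cos(y), sin(-y) = -sin(y): sin(x-y) = sin(x)cos(y) - cos(x)sin(y).
So the two sides agree for all real values of x and y for which both sides are defined.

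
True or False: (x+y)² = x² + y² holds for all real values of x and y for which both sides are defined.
False.

Claim: (x+y)² = x² + y².
Test a specific point where both sides are defined: x = 3/2, y = 3.
LHS = (x+y)² ≈ 20.2500
RHS = x² + y² ≈ 11.2500
Since 20.2500 ≠ 11.2500, the equation fails at this point, so it cannot hold for all real values of x and y for which both sides are defined.
The correct expansion is (x+y)² = x² + 2xy + y²; the cross term 2xy is missing.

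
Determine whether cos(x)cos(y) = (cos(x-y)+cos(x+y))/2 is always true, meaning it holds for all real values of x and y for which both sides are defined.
Claim: cos(x)cos(y) = (cos(x-y)+cos(x+y))/2.
Reasoning: cos(x-y) = cos(x)cos(y) + sin(x)sin(y) and cos(x+y) = cos(x)cos(y) - sin(x)sin(y). Adding, cos(x-y) + cos(x+y) = 2cos(x)cos(y); divide by 2.
So the two sides agree for all real values of x and y for which both sides are defined.

Conclusion: Yes, this is an identity.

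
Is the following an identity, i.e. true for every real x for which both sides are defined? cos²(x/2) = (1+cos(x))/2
Claim: cos²(x/2) = (1+cos(x))/2.
Reasoning: Use cos(2θ) = 2cos²θ - 1 with θ = x/2: cos(x) = 2cos²(x/2) - 1. Solving for cos²(x/2) gives (1 + cos(x))/2.
So the two sides agree for every real x for which both sides are defined.

Conclusion: Yes, this is an identity.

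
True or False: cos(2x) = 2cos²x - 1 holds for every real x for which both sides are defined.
True.

Claim: cos(2x) = 2cos²x - 1.
Reasoning: cos(2x) = cos²x - sin²x. Replace sin²x by 1 - cos²x: cos²x - (1 - cos²x) = 2cos²x - 1.
So the two sides agree for every real x for which both sides are defined.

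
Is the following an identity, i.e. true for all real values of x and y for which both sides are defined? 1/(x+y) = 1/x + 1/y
Claim: 1/(x+y) = 1/x + 1/y.
Test a specific point where both sides are defined: x = -1, y = 1/2.
LHS = 1/(x+y) ≈ -2.0000
RHS = 1/x + 1/y ≈ 1.0000
Since -2.0000 ≠ 1.0000, the equation fails at this point, so it cannot hold for all real values of x and y for which both sides are defined.
1/x + 1/y = (x+y)/(xy), which is not 1/(x+y).

Conclusion: No, this is NOT an identity.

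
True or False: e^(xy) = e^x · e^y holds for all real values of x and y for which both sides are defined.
False.

Claim: e^(xy) = e^x · e^y.
Test a specific point where both sides are defined: x = 3/2, y = 2.
LHS = e^(xy) ≈ 20.0855
RHS = e^x · e^y ≈ 33.1155
Since 20.0855 ≠ 33.1155, the equation fails at this point, so it cannot hold for all real values of x and y for which both sides are defined.
e^x · e^y = e^(x+y), not e^(xy).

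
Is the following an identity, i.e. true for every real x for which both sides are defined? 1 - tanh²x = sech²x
Claim: 1 - tanh²x = sech²x.
Reasoning: Divide cosh²x - sinh²x = 1 through by cosh²x (never zero): 1 - tanh²x = 1/cosh²x = sech²x.
So the two sides agree for every real x for which both sides are defined.

Conclusion: Yes, this is an identity.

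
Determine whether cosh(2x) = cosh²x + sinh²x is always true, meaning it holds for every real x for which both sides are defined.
Claim: cosh(2x) = cosh²x + sinh²x.
Reasoning: cosh²x = (e^(2x) + 2 + e^(-2x))/4 and sinh²x = (e^(2x) - 2 + e^(-2x))/4. Adding gives (2e^(2x) + 2e^(-2x))/4 = (e^(2x) + e^(-2x))/2 = cosh(2x).
So the two sides agree for every real x for which both sides are defined.

Conclusion: Yes, this is an identity.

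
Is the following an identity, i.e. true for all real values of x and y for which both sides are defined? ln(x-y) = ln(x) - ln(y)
No, this is NOT an identity.

Claim: ln(x-y) = ln(x) - ln(y).
Test a specific point where both sides are defined: x = 3, y = 2.
LHS = ln(x-y) ≈ 0.0000
RHS = ln(x) - ln(y) ≈ 0.4055
Since 0.0000 ≠ 0.4055, the equation fails at this point, so it cannot hold for all real values of x and y for which both sides are defined.
ln(x) - ln(y) = ln(x/y), not ln(x-y).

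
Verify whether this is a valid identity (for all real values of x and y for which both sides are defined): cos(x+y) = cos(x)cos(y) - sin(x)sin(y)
Yes, this is an identity.

Claim: cos(x+y) = cos(x)cos(y) - sin(x)sin(y).
Reasoning: By Euler's formula e^(i(x+y)) = e^(ix)·e^(iy) = (cos x + i·sin x)(cos y + i·sin y). The real part of the left side is cos(x+y); the real part of the product is cos(x)cos(y) - sin(x)sin(y) (since i·i = -1).
So the two sides agree for all real values of x and y for which both sides are defined.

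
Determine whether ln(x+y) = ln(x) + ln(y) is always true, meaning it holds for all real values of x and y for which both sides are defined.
Claim: ln(x+y) = ln(x) + ln(y).
Test a specific point where both sides are defined: x = 3/2, y = 2.
LHS = ln(x+y) ≈ 1.2528
RHS = ln(x) + ln(y) ≈ 1.0986
Since 1.2528 ≠ 1.0986, the equation fails at this point, so it cannot hold for all real values of x and y for which both sides are defined.
ln(x) + ln(y) = ln(xy), not ln(x+y).

Conclusion: No, this is NOT an identity.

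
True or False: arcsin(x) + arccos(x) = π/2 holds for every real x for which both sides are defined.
True.

Claim: arcsin(x) + arccos(x) = π/2.
Reasoning: Both sides are defined for -1 ≤ x ≤ 1. Let θ = arcsin(x), so sin θ = x and θ ∈ [-π/2, π/2]. Then cos(π/2 - θ) = sin θ = x and π/2 - θ ∈ [0, π], which is exactly the range of arccos, so arccos(x) = π/2 - θ. Adding: arcsin(x) + arccos(x) = θ + (π/2 - θ) = π/2.
So the two sides agree for every real x for which both sides are defined.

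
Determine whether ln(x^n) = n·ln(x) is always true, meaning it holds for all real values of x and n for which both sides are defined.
Yes, this is an identity.

Claim: ln(x^n) = n·ln(x).
Reasoning: The right side requires x > 0. For x > 0, x^n = (e^(ln x))^n = e^(n·ln x), so taking ln of both sides gives ln(x^n) = n·ln(x).
So the two sides agree for all real values of x and n for which both sides are defined.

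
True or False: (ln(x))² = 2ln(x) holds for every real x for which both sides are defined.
Claim: (ln(x))² = 2ln(x).
Test a specific point where both sides are defined: x = 1/2.
LHS = (ln(x))² ≈ 0.4805
RHS = 2ln(x) ≈ -1.3863
Since 0.4805 ≠ -1.3863, the equation fails at this point, so it cannot hold for every real x for which both sides are defined.
2ln(x) equals ln(x²), which is not the same as (ln x)².

Conclusion: False.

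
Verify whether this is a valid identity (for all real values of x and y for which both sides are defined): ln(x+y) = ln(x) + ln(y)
Claim: ln(x+y) = ln(x) + ln(y).
Test a specific point where both sides are defined: x = 1, y = 5.
LHS = ln(x+y) ≈ 1.7918
RHS = ln(x) + ln(y) ≈ 1.6094
Since 1.7918 ≠ 1.6094, the equation fails at this point, so it cannot hold for all real values of x and y for which both sides are defined.
ln(x) + ln(y) = ln(xy), not ln(x+y).

Conclusion: No, this is NOT an identity.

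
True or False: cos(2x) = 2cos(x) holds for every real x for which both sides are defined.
False.

Claim: cos(2x) = 2cos(x).
Test a specific point where both sides are defined: x = π.
LHS = cos(2x) ≈ 1.0000
RHS = 2cos(x) ≈ -2.0000
Since 1.0000 ≠ -2.0000, the equation fails at this point, so it cannot hold for every real x for which both sides are defined.
The correct double-angle formula is cos(2x) = cos²x - sin²x.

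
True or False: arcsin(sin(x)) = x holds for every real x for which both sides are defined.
Claim: arcsin(sin(x)) = x.
Test a specific point where both sides are defined: x = 3π/4.
LHS = arcsin(sin(x)) ≈ 0.7854
RHS = x ≈ 2.3562
Since 0.7854 ≠ 2.3562, the equation fails at this point, so it cannot hold for every real x for which both sides are defined.
arcsin only returns values in [-π/2, π/2], so arcsin(sin(x)) = x holds only for x in that interval, not for all real x.

Conclusion: False.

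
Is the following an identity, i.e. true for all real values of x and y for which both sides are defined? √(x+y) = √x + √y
Claim: √(x+y) = √x + √y.
Test a specific point where both sides are defined: x = 4, y = 4.
LHS = √(x+y) ≈ 2.8284
RHS = √x + √y ≈ 4.0000
Since 2.8284 ≠ 4.0000, the equation fails at this point, so it cannot hold for all real values of x and y for which both sides are defined.
Squaring the right side gives x + 2√(xy) + y, not x + y.

Conclusion: No, this is NOT an identity.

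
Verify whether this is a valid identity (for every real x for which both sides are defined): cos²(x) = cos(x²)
No, this is NOT an identity.

Claim: cos²(x) = cos(x²).
Test a specific point where both sides are defined: x = π/2.
LHS = cos²(x) ≈ 0.0000
RHS = cos(x²) ≈ -0.7812
Since 0.0000 ≠ -0.7812, the equation fails at this point, so it cannot hold for every real x for which both sides are defined.
cos²(x) means (cos x)², squaring the output; cos(x²) squares the input. These are different functions.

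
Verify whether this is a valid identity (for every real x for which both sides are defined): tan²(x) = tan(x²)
No, this is NOT an identity.

Claim: tan²(x) = tan(x²).
Test a specific point where both sides are defined: x = π/3.
LHS = tan²(x) ≈ 3.0000
RHS = tan(x²) ≈ 1.9485
Since 3.0000 ≠ 1.9485, the equation fails at this point, so it cannot hold for every real x for which both sides are defined.
tan²(x) means (tan x)², squaring the output; tan(x²) squares the input. These are different functions.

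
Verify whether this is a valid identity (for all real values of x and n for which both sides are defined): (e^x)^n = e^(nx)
Yes, this is an identity.

Claim: (e^x)^n = e^(nx).
Reasoning: e^x is a positive real number, and for a positive base B and real exponent n, B^n = e^(n·ln B). With B = e^x, ln B = x, so (e^x)^n = e^(n·x).
So the two sides agree for all real values of x and n for which both sides are defined.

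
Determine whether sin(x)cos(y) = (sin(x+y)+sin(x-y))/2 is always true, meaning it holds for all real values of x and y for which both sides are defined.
Claim: sin(x)cos(y) = (sin(x+y)+sin(x-y))/2.
Reasoning: sin(x+y) = sin(x)cos(y) + cos(x)sin(y) and sin(x-y) = sin(x)cos(y) - cos(x)sin(y). Adding, sin(x+y) + sin(x-y) = 2sin(x)cos(y); divide by 2.
So the two sides agree for all real values of x and y for which both sides are defined.

Conclusion: Yes, this is an identity.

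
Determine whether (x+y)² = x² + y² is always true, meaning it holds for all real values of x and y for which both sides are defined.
Claim: (x+y)² = x² + y².
Test a specific point where both sides are defined: x = -2, y = 1.
LHS = (x+y)² ≈ 1.0000
RHS = x² + y² ≈ 5.0000
Since 1.0000 ≠ 5.0000, the equation fails at this point, so it cannot hold for all real values of x and y for which both sides are defined.
The correct expansion is (x+y)² = x² + 2xy + y²; the cross term 2xy is missing.

Conclusion: No, this is NOT an identity.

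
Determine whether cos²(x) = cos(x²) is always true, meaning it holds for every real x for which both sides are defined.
Claim: cos²(x) = cos(x²).
Test a specific point where both sides are defined: x = π/3.
LHS = cos²(x) ≈ 0.2500
RHS = cos(x²) ≈ 0.4566
Since 0.2500 ≠ 0.4566, the equation fails at this point, so it cannot hold for every real x for which both sides are defined.
cos²(x) means (cos x)², squaring the output; cos(x²) squares the input. These are different functions.

Conclusion: No, this is NOT an identity.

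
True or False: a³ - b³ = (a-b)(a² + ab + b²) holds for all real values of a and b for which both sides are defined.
True.

Claim: a³ - b³ = (a-b)(a² + ab + b²).
Reasoning: Expand the right side: (a-b)(a² + ab + b²) = a³ + a²b + ab² - a²b - ab² - b³ = a³ - b³ (the middle terms cancel in pairs).
So the two sides agree for all real values of a and b for which both sides are defined.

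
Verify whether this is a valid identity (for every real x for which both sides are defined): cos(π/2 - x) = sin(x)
Claim: cos(π/2 - x) = sin(x).
Reasoning: Use cos(u - v) = cos(u)cos(v) + sin(u)sin(v) with u = π/2, v = x: cos(π/2)cos(x) + sin(π/2)sin(x) = 0·cos(x) + 1·sin(x) = sin(x).
So the two sides agree for every real x for which both sides are defined.

Conclusion: Yes, this is an identity.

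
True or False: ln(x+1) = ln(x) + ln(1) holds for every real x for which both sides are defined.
False.

Claim: ln(x+1) = ln(x) + ln(1).
Test a specific point where both sides are defined: x = 1.
LHS = ln(x+1) ≈ 0.6931
RHS = ln(x) + ln(1) ≈ 0.0000
Since 0.6931 ≠ 0.0000, the equation fails at this point, so it cannot hold for every real x for which both sides are defined.
ln(1) = 0, so the right side is just ln(x), which differs from ln(x+1).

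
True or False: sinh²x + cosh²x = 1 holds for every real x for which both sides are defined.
False.

Claim: sinh²x + cosh²x = 1.
Test a specific point where both sides are defined: x = -3.
LHS = sinh²x + cosh²x ≈ 201.7156
RHS = 1 ≈ 1.0000
Since 201.7156 ≠ 1.0000, the equation fails at this point, so it cannot hold for every real x for which both sides are defined.
The correct hyperbolic identity is cosh²x - sinh²x = 1 (a difference); the sum sinh²x + cosh²x equals cosh(2x).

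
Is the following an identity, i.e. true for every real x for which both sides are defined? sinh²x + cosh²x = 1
No, this is NOT an identity.

Claim: sinh²x + cosh²x = 1.
Test a specific point where both sides are defined: x = 4.
LHS = sinh²x + cosh²x ≈ 1490.4792
RHS = 1 ≈ 1.0000
Since 1490.4792 ≠ 1.0000, the equation fails at this point, so it cannot hold for every real x for which both sides are defined.
The correct hyperbolic identity is cosh²x - sinh²x = 1 (a difference); the sum sinh²x + cosh²x equals cosh(2x).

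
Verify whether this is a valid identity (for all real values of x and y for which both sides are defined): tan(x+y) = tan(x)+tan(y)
Claim: tan(x+y) = tan(x)+tan(y).
Test a specific point where both sides are defined: x = -π/3, y = π/4.
LHS = tan(x+y) ≈ -0.2679
RHS = tan(x)+tan(y) ≈ -0.7321
Since -0.2679 ≠ -0.7321, the equation fails at this point, so it cannot hold for all real values of x and y for which both sides are defined.
The correct formula is tan(x+y) = (tan(x) + tan(y))/(1 - tan(x)tan(y)).

Conclusion: No, this is NOT an identity.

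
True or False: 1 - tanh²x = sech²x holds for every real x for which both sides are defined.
Claim: 1 - tanh²x = sech²x.
Reasoning: Divide cosh²x - sinh²x = 1 through by cosh²x (never zero): 1 - tanh²x = 1/cosh²x = sech²x.
So the two sides agree for every real x for which both sides are defined.

Conclusion: True.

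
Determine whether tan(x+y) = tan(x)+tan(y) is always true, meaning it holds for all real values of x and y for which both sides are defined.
No, this is NOT an identity.

Claim: tan(x+y) = tan(x)+tan(y).
Test a specific point where both sides are defined: x = π/4, y = 2π/3.
LHS = tan(x+y) ≈ -0.2679
RHS = tan(x)+tan(y) ≈ -0.7321
Since -0.2679 ≠ -0.7321, the equation fails at this point, so it cannot hold for all real values of x and y for which both sides are defined.
The correct formula is tan(x+y) = (tan(x) + tan(y))/(1 - tan(x)tan(y)).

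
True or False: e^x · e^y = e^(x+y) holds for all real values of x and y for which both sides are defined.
True.

Claim: e^x · e^y = e^(x+y).
Reasoning: This is the law of exponents for a common base: multiplying powers adds exponents. E.g. from the series, (Σ x^j/j!)(Σ y^k/k!) = Σ_m (Σ_{j+k=m} x^j y^k/(j!k!)) = Σ_m (x+y)^m/m! by the binomial theorem.
So the two sides agree for all real values of x and y for which both sides are defined.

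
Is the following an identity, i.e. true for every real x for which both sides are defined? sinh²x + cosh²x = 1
No, this is NOT an identity.

Claim: sinh²x + cosh²x = 1.
Test a specific point where both sides are defined: x = -1.
LHS = sinh²x + cosh²x ≈ 3.7622
RHS = 1 ≈ 1.0000
Since 3.7622 ≠ 1.0000, the equation fails at this point, so it cannot hold for every real x for which both sides are defined.
The correct hyperbolic identity is cosh²x - sinh²x = 1 (a difference); the sum sinh²x + cosh²x equals cosh(2x).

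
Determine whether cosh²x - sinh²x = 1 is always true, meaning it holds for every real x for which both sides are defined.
Yes, this is an identity.

Claim: cosh²x - sinh²x = 1.
Reasoning: With cosh(x) = (e^x + e^-x)/2 and sinh(x) = (e^x - e^-x)/2: cosh²x = (e^(2x) + 2 + e^(-2x))/4 and sinh²x = (e^(2x) - 2 + e^(-2x))/4. Subtracting leaves 4/4 = 1.
So the two sides agree for every real x for which both sides are defined.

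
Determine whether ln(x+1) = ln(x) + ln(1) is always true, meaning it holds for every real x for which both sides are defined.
Claim: ln(x+1) = ln(x) + ln(1).
Test a specific point where both sides are defined: x = 3/2.
LHS = ln(x+1) ≈ 0.9163
RHS = ln(x) + ln(1) ≈ 0.4055
Since 0.9163 ≠ 0.4055, the equation fails at this point, so it cannot hold for every real x for which both sides are defined.
ln(1) = 0, so the right side is just ln(x), which differs from ln(x+1).

Conclusion: No, this is NOT an identity.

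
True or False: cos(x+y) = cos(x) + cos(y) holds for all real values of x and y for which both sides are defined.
False.

Claim: cos(x+y) = cos(x) + cos(y).
Test a specific point where both sides are defined: x = 2π/3, y = π/6.
LHS = cos(x+y) ≈ -0.8660
RHS = cos(x) + cos(y) ≈ 0.3660
Since -0.8660 ≠ 0.3660, the equation fails at this point, so it cannot hold for all real values of x and y for which both sides are defined.
The correct expansion is cos(x+y) = cos(x)cos(y) - sin(x)sin(y); cosine is not additive.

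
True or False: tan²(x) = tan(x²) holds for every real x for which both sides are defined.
Claim: tan²(x) = tan(x²).
Test a specific point where both sides are defined: x = -π/4.
LHS = tan²(x) ≈ 1.0000
RHS = tan(x²) ≈ 0.7092
Since 1.0000 ≠ 0.7092, the equation fails at this point, so it cannot hold for every real x for which both sides are defined.
tan²(x) means (tan x)², squaring the output; tan(x²) squares the input. These are different functions.

Conclusion: False.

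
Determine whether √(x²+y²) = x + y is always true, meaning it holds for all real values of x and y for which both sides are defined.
Claim: √(x²+y²) = x + y.
Test a specific point where both sides are defined: x = 5, y = 1.
LHS = √(x²+y²) ≈ 5.0990
RHS = x + y ≈ 6.0000
Since 5.0990 ≠ 6.0000, the equation fails at this point, so it cannot hold for all real values of x and y for which both sides are defined.
(x+y)² = x² + 2xy + y², not x² + y², so the square root does not split this way.

Conclusion: No, this is NOT an identity.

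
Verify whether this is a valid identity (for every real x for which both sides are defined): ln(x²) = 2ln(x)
Yes, this is an identity.

Claim: ln(x²) = 2ln(x).
Reasoning: The right side requires x > 0. For x > 0, x² = (e^(ln x))² = e^(2ln x), so ln(x²) = 2ln(x). (For x < 0 the right side is undefined, so those values are outside the claim.)
So the two sides agree for every real x for which both sides are defined.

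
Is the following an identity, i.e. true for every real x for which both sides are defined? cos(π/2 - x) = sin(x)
Yes, this is an identity.

Claim: cos(π/2 - x) = sin(x).
Reasoning: Use cos(u - v) = cos(u)cos(v) + sin(u)sin(v) with u = π/2, v = x: cos(π/2)cos(x) + sin(π/2)sin(x) = 0·cos(x) + 1·sin(x) = sin(x).
So the two sides agree for every real x for which both sides are defined.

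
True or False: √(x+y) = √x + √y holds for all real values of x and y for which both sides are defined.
Claim: √(x+y) = √x + √y.
Test a specific point where both sides are defined: x = 2, y = 5.
LHS = √(x+y) ≈ 2.6458
RHS = √x + √y ≈ 3.6503
Since 2.6458 ≠ 3.6503, the equation fails at this point, so it cannot hold for all real values of x and y for which both sides are defined.
Squaring the right side gives x + 2√(xy) + y, not x + y.

Conclusion: False.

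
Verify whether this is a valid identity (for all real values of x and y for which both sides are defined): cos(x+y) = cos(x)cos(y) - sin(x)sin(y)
Claim: cos(x+y) = cos(x)cos(y) - sin(x)sin(y).
Reasoning: By Euler's formula e^(i(x+y)) = e^(ix)·e^(iy) = (cos x + i·sin x)(cos y + i·sin y). The real part of the left side is cos(x+y); the real part of the product is cos(x)cos(y) - sin(x)sin(y) (since i·i = -1).
So the two sides agree for all real values of x and y for which both sides are defined.

Conclusion: Yes, this is an identity.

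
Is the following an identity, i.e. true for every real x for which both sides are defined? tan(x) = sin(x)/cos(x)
Yes, this is an identity.

Claim: tan(x) = sin(x)/cos(x).
Reasoning: For an angle x whose terminal point on the unit circle is (cos x, sin x), tan(x) is defined as the ratio (second coordinate)/(first coordinate) = sin(x)/cos(x), wherever cos(x) ≠ 0.
So the two sides agree for every real x for which both sides are defined.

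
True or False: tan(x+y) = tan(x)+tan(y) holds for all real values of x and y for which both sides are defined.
False.

Claim: tan(x+y) = tan(x)+tan(y).
Test a specific point where both sides are defined: x = -π/4, y = 2π/3.
LHS = tan(x+y) ≈ 3.7321
RHS = tan(x)+tan(y) ≈ -2.7321
Since 3.7321 ≠ -2.7321, the equation fails at this point, so it cannot hold for all real values of x and y for which both sides are defined.
The correct formula is tan(x+y) = (tan(x) + tan(y))/(1 - tan(x)tan(y)).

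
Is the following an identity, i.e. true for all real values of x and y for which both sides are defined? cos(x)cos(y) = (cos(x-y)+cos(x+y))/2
Claim: cos(x)cos(y) = (cos(x-y)+cos(x+y))/2.
Reasoning: cos(x-y) = cos(x)cos(y) + sin(x)sin(y) and cos(x+y) = cos(x)cos(y) - sin(x)sin(y). Adding, cos(x-y) + cos(x+y) = 2cos(x)cos(y); divide by 2.
So the two sides agree for all real values of x and y for which both sides are defined.

Conclusion: Yes, this is an identity.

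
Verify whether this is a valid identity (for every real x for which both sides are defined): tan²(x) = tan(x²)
Claim: tan²(x) = tan(x²).
Test a specific point where both sides are defined: x = -π/4.
LHS = tan²(x) ≈ 1.0000
RHS = tan(x²) ≈ 0.7092
Since 1.0000 ≠ 0.7092, the equation fails at this point, so it cannot hold for every real x for which both sides are defined.
tan²(x) means (tan x)², squaring the output; tan(x²) squares the input. These are different functions.

Conclusion: No, this is NOT an identity.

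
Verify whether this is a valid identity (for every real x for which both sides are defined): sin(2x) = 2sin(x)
Claim: sin(2x) = 2sin(x).
Test a specific point where both sides are defined: x = 3π/4.
LHS = sin(2x) ≈ -1.0000
RHS = 2sin(x) ≈ 1.4142
Since -1.0000 ≠ 1.4142, the equation fails at this point, so it cannot hold for every real x for which both sides are defined.
The correct double-angle formula is sin(2x) = 2sin(x)cos(x).

Conclusion: No, this is NOT an identity.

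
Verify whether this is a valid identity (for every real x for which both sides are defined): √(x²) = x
No, this is NOT an identity.

Claim: √(x²) = x.
Test a specific point where both sides are defined: x = -2.
LHS = √(x²) ≈ 2.0000
RHS = x ≈ -2.0000
Since 2.0000 ≠ -2.0000, the equation fails at this point, so it cannot hold for every real x for which both sides are defined.
√(x²) = |x|, which differs from x whenever x < 0 (both sides are defined for every real x).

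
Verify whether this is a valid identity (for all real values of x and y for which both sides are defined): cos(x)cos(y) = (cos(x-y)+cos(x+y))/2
Claim: cos(x)cos(y) = (cos(x-y)+cos(x+y))/2.
Reasoning: cos(x-y) = cos(x)cos(y) + sin(x)sin(y) and cos(x+y) = cos(x)cos(y) - sin(x)sin(y). Adding, cos(x-y) + cos(x+y) = 2cos(x)cos(y); divide by 2.
So the two sides agree for all real values of x and y for which both sides are defined.

Conclusion: Yes, this is an identity.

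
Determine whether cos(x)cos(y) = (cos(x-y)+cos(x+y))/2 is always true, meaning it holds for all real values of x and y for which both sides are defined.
Claim: cos(x)cos(y) = (cos(x-y)+cos(x+y))/2.
Reasoning: cos(x-y) = cos(x)cos(y) + sin(x)sin(y) and cos(x+y) = cos(x)cos(y) - sin(x)sin(y). Adding, cos(x-y) + cos(x+y) = 2cos(x)cos(y); divide by 2.
So the two sides agree for all real values of x and y for which both sides are defined.

Conclusion: Yes, this is an identity.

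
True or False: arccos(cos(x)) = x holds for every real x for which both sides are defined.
False.

Claim: arccos(cos(x)) = x.
Test a specific point where both sides are defined: x = -π/2.
LHS = arccos(cos(x)) ≈ 1.5708
RHS = x ≈ -1.5708
Since 1.5708 ≠ -1.5708, the equation fails at this point, so it cannot hold for every real x for which both sides are defined.
arccos only returns values in [0, π], so arccos(cos(x)) = x holds only for x in that interval, not for all real x.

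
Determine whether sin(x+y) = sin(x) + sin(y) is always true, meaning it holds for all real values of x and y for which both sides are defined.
No, this is NOT an identity.

Claim: sin(x+y) = sin(x) + sin(y).
Test a specific point where both sides are defined: x = 2π/3, y = π/2.
LHS = sin(x+y) ≈ -0.5000
RHS = sin(x) + sin(y) ≈ 1.8660
Since -0.5000 ≠ 1.8660, the equation fails at this point, so it cannot hold for all real values of x and y for which both sides are defined.
The correct expansion is sin(x+y) = sin(x)cos(y) + cos(x)sin(y); sine is not additive.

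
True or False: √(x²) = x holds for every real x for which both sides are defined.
Claim: √(x²) = x.
Test a specific point where both sides are defined: x = -2.
LHS = √(x²) ≈ 2.0000
RHS = x ≈ -2.0000
Since 2.0000 ≠ -2.0000, the equation fails at this point, so it cannot hold for every real x for which both sides are defined.
√(x²) = |x|, which differs from x whenever x < 0 (both sides are defined for every real x).

Conclusion: False.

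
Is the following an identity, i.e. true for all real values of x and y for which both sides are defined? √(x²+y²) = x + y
No, this is NOT an identity.

Claim: √(x²+y²) = x + y.
Test a specific point where both sides are defined: x = 3/2, y = 5.
LHS = √(x²+y²) ≈ 5.2202
RHS = x + y ≈ 6.5000
Since 5.2202 ≠ 6.5000, the equation fails at this point, so it cannot hold for all real values of x and y for which both sides are defined.
(x+y)² = x² + 2xy + y², not x² + y², so the square root does not split this way.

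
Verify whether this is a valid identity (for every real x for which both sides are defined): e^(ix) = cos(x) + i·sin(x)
Claim: e^(ix) = cos(x) + i·sin(x).
Reasoning: Euler's formula. Expand e^(ix) = Σ (ix)^k / k!. Since i² = -1, the even-k terms are Σ (-1)^m x^(2m)/(2m)! = cos(x) and the odd-k terms are i · Σ (-1)^m x^(2m+1)/(2m+1)! = i·sin(x).
So the two sides agree for every real x for which both sides are defined.

Conclusion: Yes, this is an identity.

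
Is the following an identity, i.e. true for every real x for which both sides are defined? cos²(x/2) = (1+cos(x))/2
Yes, this is an identity.

Claim: cos²(x/2) = (1+cos(x))/2.
Reasoning: Use cos(2θ) = 2cos²θ - 1 with θ = x/2: cos(x) = 2cos²(x/2) - 1. Solving for cos²(x/2) gives (1 + cos(x))/2.
So the two sides agree for every real x for which both sides are defined.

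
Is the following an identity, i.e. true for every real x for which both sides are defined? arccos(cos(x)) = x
Claim: arccos(cos(x)) = x.
Test a specific point where both sides are defined: x = -π/3.
LHS = arccos(cos(x)) ≈ 1.0472
RHS = x ≈ -1.0472
Since 1.0472 ≠ -1.0472, the equation fails at this point, so it cannot hold for every real x for which both sides are defined.
arccos only returns values in [0, π], so arccos(cos(x)) = x holds only for x in that interval, not for all real x.

Conclusion: No, this is NOT an identity.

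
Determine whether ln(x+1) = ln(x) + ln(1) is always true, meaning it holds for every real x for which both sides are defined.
No, this is NOT an identity.

Claim: ln(x+1) = ln(x) + ln(1).
Test a specific point where both sides are defined: x = 5.
LHS = ln(x+1) ≈ 1.7918
RHS = ln(x) + ln(1) ≈ 1.6094
Since 1.7918 ≠ 1.6094, the equation fails at this point, so it cannot hold for every real x for which both sides are defined.
ln(1) = 0, so the right side is just ln(x), which differs from ln(x+1).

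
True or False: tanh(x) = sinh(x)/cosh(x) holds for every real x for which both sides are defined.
True.

Claim: tanh(x) = sinh(x)/cosh(x).
Reasoning: tanh(x) is defined as sinh(x)/cosh(x) = (e^x - e^-x)/(e^x + e^-x); cosh(x) ≥ 1 is never zero, so this holds for every real x.
So the two sides agree for every real x for which both sides are defined.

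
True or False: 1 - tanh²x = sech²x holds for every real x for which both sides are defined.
Claim: 1 - tanh²x = sech²x.
Reasoning: Divide cosh²x - sinh²x = 1 through by cosh²x (never zero): 1 - tanh²x = 1/cosh²x = sech²x.
So the two sides agree for every real x for which both sides are defined.

Conclusion: True.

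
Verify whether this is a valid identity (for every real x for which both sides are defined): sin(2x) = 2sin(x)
Claim: sin(2x) = 2sin(x).
Test a specific point where both sides are defined: x = -π/4.
LHS = sin(2x) ≈ -1.0000
RHS = 2sin(x) ≈ -1.4142
Since -1.0000 ≠ -1.4142, the equation fails at this point, so it cannot hold for every real x for which both sides are defined.
The correct double-angle formula is sin(2x) = 2sin(x)cos(x).

Conclusion: No, this is NOT an identity.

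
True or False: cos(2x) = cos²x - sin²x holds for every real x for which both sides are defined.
Claim: cos(2x) = cos²x - sin²x.
Reasoning: Put y = x in the addition formula cos(x+y) = cos(x)cos(y) - sin(x)sin(y): cos(2x) = cos²x - sin²x.
So the two sides agree for every real x for which both sides are defined.

Conclusion: True.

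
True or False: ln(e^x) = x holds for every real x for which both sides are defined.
Claim: ln(e^x) = x.
Reasoning: ln is the inverse of the exponential: ln(e^x) asks for the exponent p with e^p = e^x, and since e^p is one-to-one that exponent is p = x.
So the two sides agree for every real x for which both sides are defined.

Conclusion: True.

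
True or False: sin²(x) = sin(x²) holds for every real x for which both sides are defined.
Claim: sin²(x) = sin(x²).
Test a specific point where both sides are defined: x = π.
LHS = sin²(x) ≈ 0.0000
RHS = sin(x²) ≈ -0.4303
Since 0.0000 ≠ -0.4303, the equation fails at this point, so it cannot hold for every real x for which both sides are defined.
sin²(x) means (sin x)², squaring the output; sin(x²) squares the input. These are different functions.

Conclusion: False.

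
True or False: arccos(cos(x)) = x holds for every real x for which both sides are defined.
Claim: arccos(cos(x)) = x.
Test a specific point where both sides are defined: x = -π/4.
LHS = arccos(cos(x)) ≈ 0.7854
RHS = x ≈ -0.7854
Since 0.7854 ≠ -0.7854, the equation fails at this point, so it cannot hold for every real x for which both sides are defined.
arccos only returns values in [0, π], so arccos(cos(x)) = x holds only for x in that interval, not for all real x.

Conclusion: False.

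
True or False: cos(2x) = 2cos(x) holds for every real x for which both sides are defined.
Claim: cos(2x) = 2cos(x).
Test a specific point where both sides are defined: x = π.
LHS = cos(2x) ≈ 1.0000
RHS = 2cos(x) ≈ -2.0000
Since 1.0000 ≠ -2.0000, the equation fails at this point, so it cannot hold for every real x for which both sides are defined.
The correct double-angle formula is cos(2x) = cos²x - sin²x.

Conclusion: False.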